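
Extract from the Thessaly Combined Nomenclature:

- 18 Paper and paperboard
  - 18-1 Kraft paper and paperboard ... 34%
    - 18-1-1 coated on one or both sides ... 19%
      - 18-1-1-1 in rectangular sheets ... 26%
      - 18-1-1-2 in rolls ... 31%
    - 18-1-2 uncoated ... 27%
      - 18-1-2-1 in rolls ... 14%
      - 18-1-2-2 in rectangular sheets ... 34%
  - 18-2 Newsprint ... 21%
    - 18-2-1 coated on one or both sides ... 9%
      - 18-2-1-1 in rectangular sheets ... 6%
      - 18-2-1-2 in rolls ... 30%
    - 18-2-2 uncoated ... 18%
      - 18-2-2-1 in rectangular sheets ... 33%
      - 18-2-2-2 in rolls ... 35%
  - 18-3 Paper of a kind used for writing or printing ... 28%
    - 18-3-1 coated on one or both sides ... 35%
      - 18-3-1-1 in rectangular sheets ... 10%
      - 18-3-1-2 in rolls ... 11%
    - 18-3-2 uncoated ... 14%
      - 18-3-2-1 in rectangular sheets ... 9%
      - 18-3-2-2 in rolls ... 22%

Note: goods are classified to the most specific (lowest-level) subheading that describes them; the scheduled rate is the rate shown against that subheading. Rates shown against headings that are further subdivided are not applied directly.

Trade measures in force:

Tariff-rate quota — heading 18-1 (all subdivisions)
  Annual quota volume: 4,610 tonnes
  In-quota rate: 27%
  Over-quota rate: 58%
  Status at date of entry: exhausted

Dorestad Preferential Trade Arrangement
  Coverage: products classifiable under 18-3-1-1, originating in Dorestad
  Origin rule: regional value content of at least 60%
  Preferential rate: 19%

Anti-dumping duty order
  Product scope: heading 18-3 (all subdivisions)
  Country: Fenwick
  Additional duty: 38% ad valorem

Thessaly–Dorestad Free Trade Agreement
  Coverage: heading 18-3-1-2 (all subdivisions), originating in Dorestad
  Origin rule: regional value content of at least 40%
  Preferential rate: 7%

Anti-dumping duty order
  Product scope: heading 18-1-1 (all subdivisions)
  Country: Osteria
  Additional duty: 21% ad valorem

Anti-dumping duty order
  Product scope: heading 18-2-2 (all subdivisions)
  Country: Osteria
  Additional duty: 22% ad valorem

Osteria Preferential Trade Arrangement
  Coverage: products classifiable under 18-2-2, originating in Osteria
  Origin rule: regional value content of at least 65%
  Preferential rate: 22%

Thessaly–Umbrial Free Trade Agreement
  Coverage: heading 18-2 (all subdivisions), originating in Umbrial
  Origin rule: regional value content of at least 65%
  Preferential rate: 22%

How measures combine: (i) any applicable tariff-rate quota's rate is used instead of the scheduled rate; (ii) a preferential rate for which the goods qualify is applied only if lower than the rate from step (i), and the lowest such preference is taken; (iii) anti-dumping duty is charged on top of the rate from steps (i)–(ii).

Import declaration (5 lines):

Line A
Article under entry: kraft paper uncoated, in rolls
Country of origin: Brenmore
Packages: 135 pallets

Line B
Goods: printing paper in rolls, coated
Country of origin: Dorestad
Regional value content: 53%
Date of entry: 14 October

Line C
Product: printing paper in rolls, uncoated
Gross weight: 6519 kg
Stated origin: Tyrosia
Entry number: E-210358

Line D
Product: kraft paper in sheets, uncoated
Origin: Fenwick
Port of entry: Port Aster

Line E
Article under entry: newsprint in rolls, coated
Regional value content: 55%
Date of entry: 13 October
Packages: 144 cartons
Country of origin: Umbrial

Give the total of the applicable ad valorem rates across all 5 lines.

175%

Line A: kraft paper → 18-1; uncoated → 18-1-2; in rolls → 18-1-2-1. Scheduled 14%. quota on 18-1 exhausted → over-quota 58%. → 58%.
Line B: printing paper → 18-3; coated → 18-3-1; in rolls → 18-3-1-2. Scheduled 11%. Dorestad agreement on 18-3-1-1: 18-3-1-2 not covered; Dorestad agreement on 18-3-1-2: RVC ≥ 40% → 7% available; preferential 7%. → 7%.
Line C: printing paper → 18-3; uncoated → 18-3-2; in rolls → 18-3-2-2. Scheduled 22%. No special measure applies. → 22%.
Line D: kraft paper → 18-1; uncoated → 18-1-2; in sheets → 18-1-2-2. Scheduled 34%. quota on 18-1 exhausted → over-quota 58%. → 58%.
Line E: newsprint → 18-2; coated → 18-2-1; in rolls → 18-2-1-2. Scheduled 30%. Umbrial agreement on 18-2: RVC < 65%. → 30%.
Sum: 58% + 7% + 22% + 58% + 30% = 175%.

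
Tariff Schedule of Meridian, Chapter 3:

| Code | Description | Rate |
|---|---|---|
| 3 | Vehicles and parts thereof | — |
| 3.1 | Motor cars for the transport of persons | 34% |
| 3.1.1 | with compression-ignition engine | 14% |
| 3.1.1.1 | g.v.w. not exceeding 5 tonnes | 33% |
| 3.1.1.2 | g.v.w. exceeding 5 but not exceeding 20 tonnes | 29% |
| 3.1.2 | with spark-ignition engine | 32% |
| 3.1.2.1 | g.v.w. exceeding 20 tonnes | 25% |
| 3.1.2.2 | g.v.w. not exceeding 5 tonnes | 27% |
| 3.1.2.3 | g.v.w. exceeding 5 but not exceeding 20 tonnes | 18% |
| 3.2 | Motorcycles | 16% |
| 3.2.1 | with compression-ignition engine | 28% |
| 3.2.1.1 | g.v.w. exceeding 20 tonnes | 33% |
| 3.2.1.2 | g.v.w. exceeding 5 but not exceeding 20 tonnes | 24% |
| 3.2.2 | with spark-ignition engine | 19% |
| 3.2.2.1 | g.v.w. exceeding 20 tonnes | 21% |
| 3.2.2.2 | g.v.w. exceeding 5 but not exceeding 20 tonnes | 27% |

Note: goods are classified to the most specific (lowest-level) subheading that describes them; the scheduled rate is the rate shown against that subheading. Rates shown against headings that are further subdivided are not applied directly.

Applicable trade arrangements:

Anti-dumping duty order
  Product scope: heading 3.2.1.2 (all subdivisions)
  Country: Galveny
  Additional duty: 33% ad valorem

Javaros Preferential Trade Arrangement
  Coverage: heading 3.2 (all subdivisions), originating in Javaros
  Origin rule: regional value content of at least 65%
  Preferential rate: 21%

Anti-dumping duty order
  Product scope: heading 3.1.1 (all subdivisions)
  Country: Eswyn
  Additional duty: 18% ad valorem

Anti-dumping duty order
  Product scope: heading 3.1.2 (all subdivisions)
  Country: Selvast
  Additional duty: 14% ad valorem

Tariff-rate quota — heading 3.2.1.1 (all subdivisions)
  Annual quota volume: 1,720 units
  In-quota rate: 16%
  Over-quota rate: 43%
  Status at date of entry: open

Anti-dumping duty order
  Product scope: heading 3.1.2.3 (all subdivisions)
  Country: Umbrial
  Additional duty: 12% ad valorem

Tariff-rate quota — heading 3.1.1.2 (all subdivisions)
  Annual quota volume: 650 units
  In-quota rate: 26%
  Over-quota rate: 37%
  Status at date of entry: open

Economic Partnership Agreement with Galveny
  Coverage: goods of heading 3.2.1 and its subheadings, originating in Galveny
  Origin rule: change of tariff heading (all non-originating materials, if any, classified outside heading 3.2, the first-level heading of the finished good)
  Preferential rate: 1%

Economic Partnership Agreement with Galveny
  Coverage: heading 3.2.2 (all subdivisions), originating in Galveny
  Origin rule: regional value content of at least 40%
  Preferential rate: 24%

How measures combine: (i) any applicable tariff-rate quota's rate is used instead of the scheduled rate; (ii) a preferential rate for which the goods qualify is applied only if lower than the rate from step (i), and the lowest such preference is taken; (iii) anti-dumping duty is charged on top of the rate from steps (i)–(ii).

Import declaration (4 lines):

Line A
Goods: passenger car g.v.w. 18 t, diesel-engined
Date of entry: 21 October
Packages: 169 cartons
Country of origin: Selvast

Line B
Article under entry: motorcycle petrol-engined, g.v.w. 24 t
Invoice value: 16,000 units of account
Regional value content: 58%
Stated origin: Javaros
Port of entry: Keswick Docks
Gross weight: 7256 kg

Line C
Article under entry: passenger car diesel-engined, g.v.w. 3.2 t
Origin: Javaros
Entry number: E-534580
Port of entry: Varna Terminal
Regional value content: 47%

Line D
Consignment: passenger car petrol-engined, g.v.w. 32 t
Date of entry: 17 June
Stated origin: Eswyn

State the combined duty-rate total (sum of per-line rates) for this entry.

Line A: passenger car → 3.1; diesel-engined → 3.1.1; g.v.w. 18 t → 3.1.1.2. Scheduled 29%. quota on 3.1.1.2 open → in-quota 26%. → 26%.
Line B: motorcycle → 3.2; petrol-engined → 3.2.2; g.v.w. 24 t → 3.2.2.1. Scheduled 21%. Javaros agreement on 3.2: RVC < 65%. → 21%.
Line C: passenger car → 3.1; diesel-engined → 3.1.1; g.v.w. 3.2 t → 3.1.1.1. Scheduled 33%. Javaros agreement on 3.2: 3.1.1.1 not covered. → 33%.
Line D: passenger car → 3.1; petrol-engined → 3.1.2; g.v.w. 32 t → 3.1.2.1. Scheduled 25%. No special measure applies. → 25%.
Sum: 26% + 21% + 33% + 25% = 105%.

105%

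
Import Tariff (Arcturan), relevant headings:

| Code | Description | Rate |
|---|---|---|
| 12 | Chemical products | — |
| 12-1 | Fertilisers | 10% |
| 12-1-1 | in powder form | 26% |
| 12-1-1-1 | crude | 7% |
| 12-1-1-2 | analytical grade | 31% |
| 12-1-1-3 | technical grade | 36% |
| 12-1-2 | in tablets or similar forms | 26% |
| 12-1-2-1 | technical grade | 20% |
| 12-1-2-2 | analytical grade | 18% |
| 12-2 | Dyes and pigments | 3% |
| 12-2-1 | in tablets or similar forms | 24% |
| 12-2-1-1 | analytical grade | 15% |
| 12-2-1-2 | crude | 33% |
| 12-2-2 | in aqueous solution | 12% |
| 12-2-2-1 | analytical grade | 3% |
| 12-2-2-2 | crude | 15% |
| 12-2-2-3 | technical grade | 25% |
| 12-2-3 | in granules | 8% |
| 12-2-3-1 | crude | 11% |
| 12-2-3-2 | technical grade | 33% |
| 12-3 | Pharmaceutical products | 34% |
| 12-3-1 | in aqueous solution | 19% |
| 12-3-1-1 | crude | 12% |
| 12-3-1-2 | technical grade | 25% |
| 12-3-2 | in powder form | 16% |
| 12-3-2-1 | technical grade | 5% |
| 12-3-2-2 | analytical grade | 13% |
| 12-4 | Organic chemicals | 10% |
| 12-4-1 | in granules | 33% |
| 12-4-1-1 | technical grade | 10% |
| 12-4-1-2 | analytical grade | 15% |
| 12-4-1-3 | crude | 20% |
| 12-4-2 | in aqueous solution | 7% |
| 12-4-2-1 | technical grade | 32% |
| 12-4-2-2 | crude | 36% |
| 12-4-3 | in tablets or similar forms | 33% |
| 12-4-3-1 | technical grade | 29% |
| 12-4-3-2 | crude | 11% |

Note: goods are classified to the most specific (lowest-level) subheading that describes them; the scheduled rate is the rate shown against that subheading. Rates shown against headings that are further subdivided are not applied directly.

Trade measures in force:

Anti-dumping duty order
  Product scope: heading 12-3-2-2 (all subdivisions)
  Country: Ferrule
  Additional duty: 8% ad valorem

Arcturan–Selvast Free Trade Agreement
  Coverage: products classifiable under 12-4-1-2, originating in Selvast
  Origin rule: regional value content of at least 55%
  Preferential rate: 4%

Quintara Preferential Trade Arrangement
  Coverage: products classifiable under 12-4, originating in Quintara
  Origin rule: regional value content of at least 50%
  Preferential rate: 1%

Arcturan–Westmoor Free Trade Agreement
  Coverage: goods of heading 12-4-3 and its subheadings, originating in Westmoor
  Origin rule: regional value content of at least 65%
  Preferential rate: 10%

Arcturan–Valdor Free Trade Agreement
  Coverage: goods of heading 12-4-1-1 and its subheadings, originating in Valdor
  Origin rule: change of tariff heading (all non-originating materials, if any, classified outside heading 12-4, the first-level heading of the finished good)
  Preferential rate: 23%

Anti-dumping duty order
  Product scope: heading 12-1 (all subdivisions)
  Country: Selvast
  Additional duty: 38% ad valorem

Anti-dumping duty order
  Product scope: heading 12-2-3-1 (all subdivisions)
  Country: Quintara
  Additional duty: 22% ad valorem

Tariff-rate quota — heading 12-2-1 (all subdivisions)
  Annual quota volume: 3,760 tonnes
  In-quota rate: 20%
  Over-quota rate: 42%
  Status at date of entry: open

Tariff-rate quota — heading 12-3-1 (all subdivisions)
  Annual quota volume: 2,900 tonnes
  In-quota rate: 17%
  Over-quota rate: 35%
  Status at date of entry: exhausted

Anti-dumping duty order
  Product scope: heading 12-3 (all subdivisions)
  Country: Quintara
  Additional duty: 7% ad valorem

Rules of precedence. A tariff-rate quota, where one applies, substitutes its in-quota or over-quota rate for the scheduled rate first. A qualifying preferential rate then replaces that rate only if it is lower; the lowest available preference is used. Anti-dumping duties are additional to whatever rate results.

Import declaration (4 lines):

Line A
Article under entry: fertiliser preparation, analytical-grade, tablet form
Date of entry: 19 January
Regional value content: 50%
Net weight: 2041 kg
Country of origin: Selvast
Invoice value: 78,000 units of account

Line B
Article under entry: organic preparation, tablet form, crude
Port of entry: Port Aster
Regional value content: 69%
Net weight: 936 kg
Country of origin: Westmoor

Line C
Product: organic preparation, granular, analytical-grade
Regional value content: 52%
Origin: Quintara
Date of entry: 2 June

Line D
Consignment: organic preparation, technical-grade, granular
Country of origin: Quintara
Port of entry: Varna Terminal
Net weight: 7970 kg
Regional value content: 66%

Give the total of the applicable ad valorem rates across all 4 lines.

68%

Line A: fertiliser → 12-1; tablet form → 12-1-2; analytical-grade → 12-1-2-2. Scheduled 18%. Selvast agreement on 12-4-1-2: 12-1-2-2 not covered; anti-dumping (Selvast, 12-1): +38%; total 18% + 38% = 56%. → 56%.
Line B: organic → 12-4; tablet form → 12-4-3; crude → 12-4-3-2. Scheduled 11%. Westmoor agreement on 12-4-3: RVC ≥ 65% → 10% available; preferential 10%. → 10%.
Line C: organic → 12-4; granular → 12-4-1; analytical-grade → 12-4-1-2. Scheduled 15%. Quintara agreement on 12-4: RVC ≥ 50% → 1% available; preferential 1%. → 1%.
Line D: organic → 12-4; granular → 12-4-1; technical-grade → 12-4-1-1. Scheduled 10%. Quintara agreement on 12-4: RVC ≥ 50% → 1% available; preferential 1%. → 1%.
Sum: 56% + 10% + 1% + 1% = 68%.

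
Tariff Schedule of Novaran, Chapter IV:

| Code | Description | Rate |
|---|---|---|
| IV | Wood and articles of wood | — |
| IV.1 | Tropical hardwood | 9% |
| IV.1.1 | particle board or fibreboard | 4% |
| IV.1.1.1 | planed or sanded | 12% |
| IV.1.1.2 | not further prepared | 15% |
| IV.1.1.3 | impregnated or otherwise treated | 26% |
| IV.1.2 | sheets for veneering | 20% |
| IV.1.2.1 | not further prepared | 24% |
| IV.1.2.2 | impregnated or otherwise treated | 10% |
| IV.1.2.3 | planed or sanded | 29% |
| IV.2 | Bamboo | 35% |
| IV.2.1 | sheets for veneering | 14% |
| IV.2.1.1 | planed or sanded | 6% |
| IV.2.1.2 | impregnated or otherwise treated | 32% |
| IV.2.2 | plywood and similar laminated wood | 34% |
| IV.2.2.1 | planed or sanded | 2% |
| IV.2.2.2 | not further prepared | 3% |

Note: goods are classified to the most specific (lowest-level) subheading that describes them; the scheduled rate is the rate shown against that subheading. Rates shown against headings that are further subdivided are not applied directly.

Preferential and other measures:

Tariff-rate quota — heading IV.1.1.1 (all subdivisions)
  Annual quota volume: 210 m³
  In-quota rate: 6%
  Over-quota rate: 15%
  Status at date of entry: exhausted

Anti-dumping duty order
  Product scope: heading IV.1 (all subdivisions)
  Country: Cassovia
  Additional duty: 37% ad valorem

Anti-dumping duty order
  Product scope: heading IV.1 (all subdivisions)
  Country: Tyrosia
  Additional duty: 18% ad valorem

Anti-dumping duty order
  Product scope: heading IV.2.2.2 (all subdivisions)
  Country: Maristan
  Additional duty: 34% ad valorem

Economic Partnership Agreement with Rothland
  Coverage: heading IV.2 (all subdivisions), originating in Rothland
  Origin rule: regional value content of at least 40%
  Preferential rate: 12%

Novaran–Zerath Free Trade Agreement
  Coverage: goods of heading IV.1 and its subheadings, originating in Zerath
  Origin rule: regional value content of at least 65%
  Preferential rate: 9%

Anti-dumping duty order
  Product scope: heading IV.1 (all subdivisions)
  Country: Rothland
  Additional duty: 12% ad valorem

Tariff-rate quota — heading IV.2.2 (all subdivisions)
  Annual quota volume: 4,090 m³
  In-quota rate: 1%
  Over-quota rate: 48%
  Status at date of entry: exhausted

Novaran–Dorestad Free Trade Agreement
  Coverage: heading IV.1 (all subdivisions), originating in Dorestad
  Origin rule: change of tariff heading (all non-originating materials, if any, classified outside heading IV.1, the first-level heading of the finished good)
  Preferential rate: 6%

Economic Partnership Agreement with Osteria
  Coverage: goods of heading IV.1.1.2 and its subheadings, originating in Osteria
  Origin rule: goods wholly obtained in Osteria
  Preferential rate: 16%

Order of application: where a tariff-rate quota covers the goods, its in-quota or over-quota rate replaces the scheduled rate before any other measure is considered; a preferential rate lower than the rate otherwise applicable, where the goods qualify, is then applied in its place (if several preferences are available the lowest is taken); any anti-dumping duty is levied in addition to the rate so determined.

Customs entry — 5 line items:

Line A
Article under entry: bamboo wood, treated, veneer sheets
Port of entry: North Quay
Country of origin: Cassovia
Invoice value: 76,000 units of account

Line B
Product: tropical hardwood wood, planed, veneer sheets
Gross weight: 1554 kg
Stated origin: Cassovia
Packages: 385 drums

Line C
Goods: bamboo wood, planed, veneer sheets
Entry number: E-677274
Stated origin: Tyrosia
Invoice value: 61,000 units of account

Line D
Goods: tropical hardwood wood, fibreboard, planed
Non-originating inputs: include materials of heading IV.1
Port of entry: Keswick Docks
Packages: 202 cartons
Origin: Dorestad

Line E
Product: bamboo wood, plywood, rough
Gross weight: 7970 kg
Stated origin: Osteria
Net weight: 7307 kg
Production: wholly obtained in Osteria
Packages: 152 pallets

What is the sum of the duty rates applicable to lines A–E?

167%

Line A: bamboo → IV.2; veneer sheets → IV.2.1; treated → IV.2.1.2. Scheduled 32%. No special measure applies. → 32%.
Line B: tropical hardwood → IV.1; veneer sheets → IV.1.2; planed → IV.1.2.3. Scheduled 29%. anti-dumping (Cassovia, IV.1): +37%; total 29% + 37% = 66%. → 66%.
Line C: bamboo → IV.2; veneer sheets → IV.2.1; planed → IV.2.1.1. Scheduled 6%. No special measure applies. → 6%.
Line D: tropical hardwood → IV.1; fibreboard → IV.1.1; planed → IV.1.1.1. Scheduled 12%. quota on IV.1.1.1 exhausted → over-quota 15%; Dorestad agreement on IV.1: CTH not met. → 15%.
Line E: bamboo → IV.2; plywood → IV.2.2; rough → IV.2.2.2. Scheduled 3%. quota on IV.2.2 exhausted → over-quota 48%; Osteria agreement on IV.1.1.2: IV.2.2.2 not covered. → 48%.
Sum: 32% + 66% + 6% + 15% + 48% = 167%.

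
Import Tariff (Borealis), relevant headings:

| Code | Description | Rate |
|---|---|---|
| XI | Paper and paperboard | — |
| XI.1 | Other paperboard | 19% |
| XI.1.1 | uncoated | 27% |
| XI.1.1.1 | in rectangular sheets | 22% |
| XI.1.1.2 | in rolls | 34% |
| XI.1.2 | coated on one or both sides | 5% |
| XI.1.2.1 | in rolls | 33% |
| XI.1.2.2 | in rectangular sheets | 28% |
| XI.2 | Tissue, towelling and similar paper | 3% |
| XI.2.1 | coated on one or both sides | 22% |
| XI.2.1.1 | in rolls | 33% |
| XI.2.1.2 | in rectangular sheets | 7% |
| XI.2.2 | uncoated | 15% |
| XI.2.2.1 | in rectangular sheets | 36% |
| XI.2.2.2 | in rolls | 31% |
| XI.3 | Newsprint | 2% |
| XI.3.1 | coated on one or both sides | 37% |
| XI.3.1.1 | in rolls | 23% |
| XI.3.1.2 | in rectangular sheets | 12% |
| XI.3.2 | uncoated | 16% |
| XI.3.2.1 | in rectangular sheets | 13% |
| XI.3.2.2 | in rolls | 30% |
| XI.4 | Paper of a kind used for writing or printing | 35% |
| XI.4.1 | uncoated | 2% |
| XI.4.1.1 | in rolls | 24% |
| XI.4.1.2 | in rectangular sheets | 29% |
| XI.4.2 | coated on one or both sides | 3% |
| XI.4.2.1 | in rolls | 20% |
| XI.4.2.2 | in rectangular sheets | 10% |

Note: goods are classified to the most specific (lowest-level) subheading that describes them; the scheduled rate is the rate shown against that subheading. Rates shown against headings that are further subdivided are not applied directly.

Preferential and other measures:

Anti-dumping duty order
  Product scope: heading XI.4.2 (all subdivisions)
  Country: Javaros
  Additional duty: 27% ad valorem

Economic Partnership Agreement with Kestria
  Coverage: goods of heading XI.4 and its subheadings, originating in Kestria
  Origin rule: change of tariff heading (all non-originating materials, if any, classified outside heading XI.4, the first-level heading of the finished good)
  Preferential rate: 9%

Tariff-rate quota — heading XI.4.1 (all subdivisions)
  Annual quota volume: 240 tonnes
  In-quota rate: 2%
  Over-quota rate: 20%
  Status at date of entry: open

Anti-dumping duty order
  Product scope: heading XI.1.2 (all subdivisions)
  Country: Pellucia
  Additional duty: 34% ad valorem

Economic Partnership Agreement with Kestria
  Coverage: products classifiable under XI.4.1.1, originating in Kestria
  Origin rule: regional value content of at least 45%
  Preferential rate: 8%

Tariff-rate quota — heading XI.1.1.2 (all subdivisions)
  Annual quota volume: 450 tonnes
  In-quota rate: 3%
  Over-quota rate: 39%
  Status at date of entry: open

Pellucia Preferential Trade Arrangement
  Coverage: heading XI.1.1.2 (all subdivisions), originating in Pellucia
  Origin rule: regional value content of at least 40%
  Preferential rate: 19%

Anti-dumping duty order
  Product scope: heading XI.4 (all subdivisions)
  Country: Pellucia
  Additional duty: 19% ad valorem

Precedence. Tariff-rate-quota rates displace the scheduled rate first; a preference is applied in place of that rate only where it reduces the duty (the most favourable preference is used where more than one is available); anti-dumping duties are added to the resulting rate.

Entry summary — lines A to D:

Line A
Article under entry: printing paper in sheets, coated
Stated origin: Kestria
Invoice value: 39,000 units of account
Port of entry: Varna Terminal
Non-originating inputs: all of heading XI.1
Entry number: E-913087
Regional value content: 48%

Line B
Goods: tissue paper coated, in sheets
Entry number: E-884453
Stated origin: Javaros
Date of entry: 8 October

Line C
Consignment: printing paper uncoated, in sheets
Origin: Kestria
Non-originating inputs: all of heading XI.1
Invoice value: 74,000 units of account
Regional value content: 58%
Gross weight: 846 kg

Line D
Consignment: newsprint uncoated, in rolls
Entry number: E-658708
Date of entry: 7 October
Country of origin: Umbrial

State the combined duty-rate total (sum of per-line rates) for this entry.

48%

Line A: printing paper → XI.4; coated → XI.4.2; in sheets → XI.4.2.2. Scheduled 10%. Kestria agreement on XI.4: CTH met → 9% available; Kestria agreement on XI.4.1.1: XI.4.2.2 not covered; preferential 9%. → 9%.
Line B: tissue paper → XI.2; coated → XI.2.1; in sheets → XI.2.1.2. Scheduled 7%. No special measure applies. → 7%.
Line C: printing paper → XI.4; uncoated → XI.4.1; in sheets → XI.4.1.2. Scheduled 29%. quota on XI.4.1 open → in-quota 2%; Kestria agreement on XI.4: CTH met → 9% available; Kestria agreement on XI.4.1.1: XI.4.1.2 not covered; preference 9% not lower than 2% → no reduction. → 2%.
Line D: newsprint → XI.3; uncoated → XI.3.2; in rolls → XI.3.2.2. Scheduled 30%. No special measure applies. → 30%.
Sum: 9% + 7% + 2% + 30% = 48%.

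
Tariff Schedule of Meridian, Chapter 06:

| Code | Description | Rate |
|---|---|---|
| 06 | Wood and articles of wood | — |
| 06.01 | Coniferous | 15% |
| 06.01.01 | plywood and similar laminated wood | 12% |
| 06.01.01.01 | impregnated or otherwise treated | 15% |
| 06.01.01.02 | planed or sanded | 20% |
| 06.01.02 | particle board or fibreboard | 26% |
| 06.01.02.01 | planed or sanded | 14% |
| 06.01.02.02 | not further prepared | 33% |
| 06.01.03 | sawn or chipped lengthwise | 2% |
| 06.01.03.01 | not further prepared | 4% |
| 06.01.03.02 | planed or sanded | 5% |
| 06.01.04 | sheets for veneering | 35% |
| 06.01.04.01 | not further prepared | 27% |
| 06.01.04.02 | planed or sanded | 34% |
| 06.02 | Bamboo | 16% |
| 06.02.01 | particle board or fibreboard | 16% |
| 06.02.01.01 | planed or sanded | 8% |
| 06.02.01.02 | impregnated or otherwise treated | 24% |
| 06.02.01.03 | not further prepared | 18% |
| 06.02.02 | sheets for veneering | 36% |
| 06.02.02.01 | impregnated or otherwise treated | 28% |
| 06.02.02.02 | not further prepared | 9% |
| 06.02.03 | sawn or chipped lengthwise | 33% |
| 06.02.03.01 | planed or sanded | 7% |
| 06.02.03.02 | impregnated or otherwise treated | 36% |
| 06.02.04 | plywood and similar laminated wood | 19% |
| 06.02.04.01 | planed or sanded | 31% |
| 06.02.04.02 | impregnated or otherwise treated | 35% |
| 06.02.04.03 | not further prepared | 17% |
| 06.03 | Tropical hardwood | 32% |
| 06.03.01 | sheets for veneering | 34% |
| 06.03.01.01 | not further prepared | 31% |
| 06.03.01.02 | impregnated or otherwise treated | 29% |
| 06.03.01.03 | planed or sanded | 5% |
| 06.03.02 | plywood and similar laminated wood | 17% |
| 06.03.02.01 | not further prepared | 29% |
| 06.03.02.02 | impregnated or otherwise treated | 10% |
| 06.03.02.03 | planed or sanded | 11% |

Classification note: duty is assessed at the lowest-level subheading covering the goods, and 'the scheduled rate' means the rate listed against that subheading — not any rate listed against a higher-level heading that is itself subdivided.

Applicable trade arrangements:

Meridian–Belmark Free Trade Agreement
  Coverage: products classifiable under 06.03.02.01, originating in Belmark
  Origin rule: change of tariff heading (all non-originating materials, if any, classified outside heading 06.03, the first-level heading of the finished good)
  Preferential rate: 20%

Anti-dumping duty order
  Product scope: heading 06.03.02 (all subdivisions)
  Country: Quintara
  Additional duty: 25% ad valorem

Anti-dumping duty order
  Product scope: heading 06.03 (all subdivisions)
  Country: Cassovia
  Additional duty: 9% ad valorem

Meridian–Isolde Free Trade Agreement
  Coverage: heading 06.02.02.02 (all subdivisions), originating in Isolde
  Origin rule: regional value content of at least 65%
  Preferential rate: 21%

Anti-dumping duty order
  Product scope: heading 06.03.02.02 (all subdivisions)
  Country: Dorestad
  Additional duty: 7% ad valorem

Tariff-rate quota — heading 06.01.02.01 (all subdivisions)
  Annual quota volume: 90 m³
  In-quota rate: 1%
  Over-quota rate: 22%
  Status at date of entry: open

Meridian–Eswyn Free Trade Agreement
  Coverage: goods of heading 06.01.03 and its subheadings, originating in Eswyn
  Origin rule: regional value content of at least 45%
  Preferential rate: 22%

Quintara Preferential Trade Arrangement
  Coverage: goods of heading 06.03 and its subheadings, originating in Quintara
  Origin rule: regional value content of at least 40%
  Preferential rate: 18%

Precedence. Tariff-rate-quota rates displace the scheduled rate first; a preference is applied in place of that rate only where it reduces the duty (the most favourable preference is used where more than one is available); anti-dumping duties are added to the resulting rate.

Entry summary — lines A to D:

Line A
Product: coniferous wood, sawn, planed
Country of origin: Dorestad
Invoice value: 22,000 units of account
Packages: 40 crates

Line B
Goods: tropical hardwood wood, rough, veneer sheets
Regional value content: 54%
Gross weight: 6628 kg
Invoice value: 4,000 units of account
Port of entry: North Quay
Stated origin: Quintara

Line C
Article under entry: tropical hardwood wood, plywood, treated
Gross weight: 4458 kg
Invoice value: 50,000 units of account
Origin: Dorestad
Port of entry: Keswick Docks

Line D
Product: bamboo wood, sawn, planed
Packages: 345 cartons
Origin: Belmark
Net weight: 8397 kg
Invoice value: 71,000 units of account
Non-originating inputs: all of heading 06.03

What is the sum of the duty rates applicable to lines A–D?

Line A: coniferous → 06.01; sawn → 06.01.03; planed → 06.01.03.02. Scheduled 5%. No special measure applies. → 5%.
Line B: tropical hardwood → 06.03; veneer sheets → 06.03.01; rough → 06.03.01.01. Scheduled 31%. Quintara agreement on 06.03: RVC ≥ 40% → 18% available; preferential 18%. → 18%.
Line C: tropical hardwood → 06.03; plywood → 06.03.02; treated → 06.03.02.02. Scheduled 10%. anti-dumping (Dorestad, 06.03.02.02): +7%; total 10% + 7% = 17%. → 17%.
Line D: bamboo → 06.02; sawn → 06.02.03; planed → 06.02.03.01. Scheduled 7%. Belmark agreement on 06.03.02.01: 06.02.03.01 not covered. → 7%.
Sum: 5% + 18% + 17% + 7% = 47%.

47%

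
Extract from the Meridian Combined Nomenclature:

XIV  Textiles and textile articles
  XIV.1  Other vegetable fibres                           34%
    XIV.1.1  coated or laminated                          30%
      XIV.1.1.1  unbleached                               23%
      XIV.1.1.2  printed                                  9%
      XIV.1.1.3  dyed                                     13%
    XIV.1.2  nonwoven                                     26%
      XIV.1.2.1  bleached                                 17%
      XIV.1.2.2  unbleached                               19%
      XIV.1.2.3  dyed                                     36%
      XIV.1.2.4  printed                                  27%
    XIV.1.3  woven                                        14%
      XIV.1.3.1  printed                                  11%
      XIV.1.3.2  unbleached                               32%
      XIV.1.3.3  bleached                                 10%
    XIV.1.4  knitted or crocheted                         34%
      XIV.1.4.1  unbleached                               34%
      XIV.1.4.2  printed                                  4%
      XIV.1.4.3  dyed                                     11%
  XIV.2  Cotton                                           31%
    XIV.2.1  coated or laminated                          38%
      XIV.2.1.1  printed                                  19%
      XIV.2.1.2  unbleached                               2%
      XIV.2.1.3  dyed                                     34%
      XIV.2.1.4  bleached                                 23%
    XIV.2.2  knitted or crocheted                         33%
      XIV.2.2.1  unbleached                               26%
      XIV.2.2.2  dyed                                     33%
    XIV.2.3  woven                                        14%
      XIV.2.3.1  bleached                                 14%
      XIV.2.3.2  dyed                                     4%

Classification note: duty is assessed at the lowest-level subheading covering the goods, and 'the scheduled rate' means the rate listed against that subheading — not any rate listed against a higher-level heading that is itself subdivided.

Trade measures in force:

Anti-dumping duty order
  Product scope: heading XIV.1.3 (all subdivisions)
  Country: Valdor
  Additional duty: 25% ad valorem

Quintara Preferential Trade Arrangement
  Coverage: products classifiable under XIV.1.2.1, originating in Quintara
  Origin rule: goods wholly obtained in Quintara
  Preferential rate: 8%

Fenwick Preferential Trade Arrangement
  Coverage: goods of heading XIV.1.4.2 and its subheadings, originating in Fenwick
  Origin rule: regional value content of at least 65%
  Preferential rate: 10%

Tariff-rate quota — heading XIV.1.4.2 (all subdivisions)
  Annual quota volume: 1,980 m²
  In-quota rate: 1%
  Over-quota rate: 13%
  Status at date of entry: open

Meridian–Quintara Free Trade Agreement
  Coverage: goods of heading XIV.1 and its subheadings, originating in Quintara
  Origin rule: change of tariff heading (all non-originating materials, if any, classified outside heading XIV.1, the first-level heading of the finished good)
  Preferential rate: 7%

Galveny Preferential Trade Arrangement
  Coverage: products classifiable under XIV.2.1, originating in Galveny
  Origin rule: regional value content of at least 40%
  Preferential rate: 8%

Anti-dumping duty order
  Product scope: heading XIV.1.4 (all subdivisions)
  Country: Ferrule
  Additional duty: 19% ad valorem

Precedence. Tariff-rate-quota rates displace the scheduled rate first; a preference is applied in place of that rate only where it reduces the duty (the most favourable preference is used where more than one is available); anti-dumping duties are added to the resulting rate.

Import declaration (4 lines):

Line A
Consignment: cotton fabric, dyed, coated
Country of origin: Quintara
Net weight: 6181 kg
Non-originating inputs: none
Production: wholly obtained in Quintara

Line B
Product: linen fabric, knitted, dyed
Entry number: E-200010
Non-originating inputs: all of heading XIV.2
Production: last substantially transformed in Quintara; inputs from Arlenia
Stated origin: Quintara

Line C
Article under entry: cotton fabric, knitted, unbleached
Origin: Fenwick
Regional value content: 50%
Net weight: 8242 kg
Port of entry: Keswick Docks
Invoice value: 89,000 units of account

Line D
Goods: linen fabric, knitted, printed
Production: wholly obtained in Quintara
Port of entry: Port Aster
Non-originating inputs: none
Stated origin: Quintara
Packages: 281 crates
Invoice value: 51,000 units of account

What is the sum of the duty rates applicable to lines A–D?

Line A: cotton → XIV.2; coated → XIV.2.1; dyed → XIV.2.1.3. Scheduled 34%. Quintara agreement on XIV.1.2.1: XIV.2.1.3 not covered; Quintara agreement on XIV.1: XIV.2.1.3 not covered. → 34%.
Line B: linen → XIV.1; knitted → XIV.1.4; dyed → XIV.1.4.3. Scheduled 11%. Quintara agreement on XIV.1.2.1: XIV.1.4.3 not covered; Quintara agreement on XIV.1: CTH met → 7% available; preferential 7%. → 7%.
Line C: cotton → XIV.2; knitted → XIV.2.2; unbleached → XIV.2.2.1. Scheduled 26%. Fenwick agreement on XIV.1.4.2: XIV.2.2.1 not covered. → 26%.
Line D: linen → XIV.1; knitted → XIV.1.4; printed → XIV.1.4.2. Scheduled 4%. quota on XIV.1.4.2 open → in-quota 1%; Quintara agreement on XIV.1.2.1: XIV.1.4.2 not covered; Quintara agreement on XIV.1: CTH met → 7% available; preference 7% not lower than 1% → no reduction. → 1%.
Sum: 34% + 7% + 26% + 1% = 68%.

68%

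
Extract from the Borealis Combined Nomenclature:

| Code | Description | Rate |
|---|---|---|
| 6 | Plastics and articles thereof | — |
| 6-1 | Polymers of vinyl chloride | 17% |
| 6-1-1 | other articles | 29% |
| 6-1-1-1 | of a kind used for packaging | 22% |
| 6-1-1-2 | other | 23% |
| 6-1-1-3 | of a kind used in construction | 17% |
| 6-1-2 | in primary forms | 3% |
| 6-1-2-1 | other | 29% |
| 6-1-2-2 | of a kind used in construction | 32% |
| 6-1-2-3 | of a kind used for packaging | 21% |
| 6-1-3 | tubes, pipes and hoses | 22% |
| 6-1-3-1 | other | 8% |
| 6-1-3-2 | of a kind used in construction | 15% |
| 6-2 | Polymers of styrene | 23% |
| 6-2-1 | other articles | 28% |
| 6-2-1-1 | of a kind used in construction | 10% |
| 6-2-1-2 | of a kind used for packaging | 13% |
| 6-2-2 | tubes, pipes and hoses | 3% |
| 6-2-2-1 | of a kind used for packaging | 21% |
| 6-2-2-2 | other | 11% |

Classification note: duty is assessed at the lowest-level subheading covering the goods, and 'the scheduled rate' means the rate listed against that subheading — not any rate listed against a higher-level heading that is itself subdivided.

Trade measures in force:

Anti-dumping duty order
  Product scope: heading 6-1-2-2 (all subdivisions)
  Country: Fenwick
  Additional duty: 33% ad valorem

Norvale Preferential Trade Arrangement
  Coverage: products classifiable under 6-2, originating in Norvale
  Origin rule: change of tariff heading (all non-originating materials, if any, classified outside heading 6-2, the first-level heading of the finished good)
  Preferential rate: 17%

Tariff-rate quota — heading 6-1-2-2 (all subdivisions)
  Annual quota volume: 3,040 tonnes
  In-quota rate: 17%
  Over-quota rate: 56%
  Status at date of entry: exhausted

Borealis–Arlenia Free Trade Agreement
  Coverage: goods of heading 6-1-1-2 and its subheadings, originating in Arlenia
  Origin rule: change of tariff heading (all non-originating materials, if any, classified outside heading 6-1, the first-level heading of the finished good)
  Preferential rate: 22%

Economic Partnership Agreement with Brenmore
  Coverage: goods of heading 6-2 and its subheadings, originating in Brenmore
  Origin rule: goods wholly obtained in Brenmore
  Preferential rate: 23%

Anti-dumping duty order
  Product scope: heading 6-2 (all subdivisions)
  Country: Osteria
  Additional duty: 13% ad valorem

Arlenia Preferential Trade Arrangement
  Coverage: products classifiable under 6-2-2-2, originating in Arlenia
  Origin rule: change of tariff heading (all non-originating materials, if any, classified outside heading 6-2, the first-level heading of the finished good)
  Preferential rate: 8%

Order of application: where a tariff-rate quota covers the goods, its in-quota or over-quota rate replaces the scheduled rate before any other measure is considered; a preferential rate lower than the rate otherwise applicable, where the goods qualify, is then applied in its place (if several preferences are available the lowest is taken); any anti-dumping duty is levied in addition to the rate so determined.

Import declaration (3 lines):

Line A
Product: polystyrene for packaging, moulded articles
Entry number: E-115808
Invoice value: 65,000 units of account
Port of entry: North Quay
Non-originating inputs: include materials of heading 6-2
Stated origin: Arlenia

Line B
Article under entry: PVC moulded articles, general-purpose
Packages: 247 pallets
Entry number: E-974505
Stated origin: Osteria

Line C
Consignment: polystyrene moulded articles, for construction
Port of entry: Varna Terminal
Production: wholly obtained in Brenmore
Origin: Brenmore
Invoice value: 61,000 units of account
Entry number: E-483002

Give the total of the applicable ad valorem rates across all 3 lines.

46%

Line A: polystyrene → 6-2; moulded articles → 6-2-1; for packaging → 6-2-1-2. Scheduled 13%. Arlenia agreement on 6-1-1-2: 6-2-1-2 not covered; Arlenia agreement on 6-2-2-2: 6-2-1-2 not covered. → 13%.
Line B: PVC → 6-1; moulded articles → 6-1-1; general-purpose → 6-1-1-2. Scheduled 23%. No special measure applies. → 23%.
Line C: polystyrene → 6-2; moulded articles → 6-2-1; for construction → 6-2-1-1. Scheduled 10%. Brenmore agreement on 6-2: wholly obtained → 23% available; preference 23% not lower than 10% → no reduction. → 10%.
Sum: 13% + 23% + 10% = 46%.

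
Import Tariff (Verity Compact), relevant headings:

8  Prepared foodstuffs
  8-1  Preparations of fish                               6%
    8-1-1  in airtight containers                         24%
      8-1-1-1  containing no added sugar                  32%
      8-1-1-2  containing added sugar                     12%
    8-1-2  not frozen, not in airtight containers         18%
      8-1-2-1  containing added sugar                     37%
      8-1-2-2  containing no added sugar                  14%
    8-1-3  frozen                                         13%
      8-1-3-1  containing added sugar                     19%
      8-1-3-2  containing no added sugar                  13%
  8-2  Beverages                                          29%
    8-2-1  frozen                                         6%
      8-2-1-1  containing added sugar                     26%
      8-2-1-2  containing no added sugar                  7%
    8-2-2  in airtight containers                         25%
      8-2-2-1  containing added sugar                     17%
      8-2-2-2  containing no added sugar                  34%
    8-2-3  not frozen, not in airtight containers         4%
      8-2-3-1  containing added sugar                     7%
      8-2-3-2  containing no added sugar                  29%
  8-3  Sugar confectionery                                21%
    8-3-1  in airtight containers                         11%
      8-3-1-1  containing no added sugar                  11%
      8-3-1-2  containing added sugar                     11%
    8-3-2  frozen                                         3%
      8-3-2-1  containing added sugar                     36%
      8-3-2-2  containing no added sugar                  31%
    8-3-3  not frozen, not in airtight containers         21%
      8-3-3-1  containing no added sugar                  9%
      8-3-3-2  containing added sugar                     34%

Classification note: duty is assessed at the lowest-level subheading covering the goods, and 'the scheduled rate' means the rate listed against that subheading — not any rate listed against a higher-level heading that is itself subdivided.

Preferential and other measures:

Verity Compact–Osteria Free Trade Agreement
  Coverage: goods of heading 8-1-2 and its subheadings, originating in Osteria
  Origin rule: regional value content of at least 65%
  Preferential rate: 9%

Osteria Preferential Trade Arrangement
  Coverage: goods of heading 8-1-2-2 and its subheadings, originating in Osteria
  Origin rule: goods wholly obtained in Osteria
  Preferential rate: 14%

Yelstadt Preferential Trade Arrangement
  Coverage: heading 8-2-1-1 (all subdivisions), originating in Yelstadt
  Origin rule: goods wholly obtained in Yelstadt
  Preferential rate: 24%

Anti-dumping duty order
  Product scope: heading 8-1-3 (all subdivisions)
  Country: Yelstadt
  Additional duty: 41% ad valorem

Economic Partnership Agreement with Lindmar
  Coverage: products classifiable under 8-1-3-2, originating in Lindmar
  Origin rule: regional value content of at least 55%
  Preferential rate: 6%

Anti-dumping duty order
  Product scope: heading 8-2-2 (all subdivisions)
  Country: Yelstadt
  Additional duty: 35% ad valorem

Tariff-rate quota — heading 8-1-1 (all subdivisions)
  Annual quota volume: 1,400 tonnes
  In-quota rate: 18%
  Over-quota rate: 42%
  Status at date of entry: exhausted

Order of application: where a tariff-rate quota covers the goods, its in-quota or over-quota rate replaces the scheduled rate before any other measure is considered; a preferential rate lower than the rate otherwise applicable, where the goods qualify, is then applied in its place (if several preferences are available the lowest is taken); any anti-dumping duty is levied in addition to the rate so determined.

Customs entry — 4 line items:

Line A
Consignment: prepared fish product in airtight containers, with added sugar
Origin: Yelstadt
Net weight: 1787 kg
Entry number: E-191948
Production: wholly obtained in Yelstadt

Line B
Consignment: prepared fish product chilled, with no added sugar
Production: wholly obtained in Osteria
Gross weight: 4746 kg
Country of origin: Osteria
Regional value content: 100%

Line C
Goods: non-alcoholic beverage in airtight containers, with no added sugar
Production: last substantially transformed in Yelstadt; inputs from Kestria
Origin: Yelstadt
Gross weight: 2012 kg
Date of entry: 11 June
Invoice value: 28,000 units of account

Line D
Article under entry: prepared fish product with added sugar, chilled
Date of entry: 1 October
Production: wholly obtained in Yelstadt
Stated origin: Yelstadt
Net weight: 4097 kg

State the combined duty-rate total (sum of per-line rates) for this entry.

Line A: prepared fish product → 8-1; in airtight containers → 8-1-1; with added sugar → 8-1-1-2. Scheduled 12%. quota on 8-1-1 exhausted → over-quota 42%; Yelstadt agreement on 8-2-1-1: 8-1-1-2 not covered. → 42%.
Line B: prepared fish product → 8-1; chilled → 8-1-2; with no added sugar → 8-1-2-2. Scheduled 14%. Osteria agreement on 8-1-2: RVC ≥ 65% → 9% available; Osteria agreement on 8-1-2-2: wholly obtained → 14% available; preferential 9%. → 9%.
Line C: non-alcoholic beverage → 8-2; in airtight containers → 8-2-2; with no added sugar → 8-2-2-2. Scheduled 34%. Yelstadt agreement on 8-2-1-1: 8-2-2-2 not covered; anti-dumping (Yelstadt, 8-2-2): +35%; total 34% + 35% = 69%. → 69%.
Line D: prepared fish product → 8-1; chilled → 8-1-2; with added sugar → 8-1-2-1. Scheduled 37%. Yelstadt agreement on 8-2-1-1: 8-1-2-1 not covered. → 37%.
Sum: 42% + 9% + 69% + 37% = 157%.

157%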